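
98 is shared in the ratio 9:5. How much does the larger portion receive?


Total parts = 9 + 5 = 14
Value per part = 98 / 14 = 7
First share = 9 * 7 = 63
Second share = 5 * 7 = 35
Larger share = 63

63


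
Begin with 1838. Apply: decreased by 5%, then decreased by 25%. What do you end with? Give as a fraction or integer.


Start: 1838
Step 1: decrease by 5% => multiply by 95/100
  1838 * 95/100 = 17461/10
Step 2: decrease by 25% => multiply by 75/100
  17461/10 * 75/100 = 52383/40
Final value = 52383/40

52383/40


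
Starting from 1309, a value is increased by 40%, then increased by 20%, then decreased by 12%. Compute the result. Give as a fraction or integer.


Start: 1309
Step 1: increase by 40% => multiply by 140/100
  1309 * 140/100 = 9163/5
Step 2: increase by 20% => multiply by 120/100
  9163/5 * 120/100 = 54978/25
Step 3: decrease by 12% => multiply by 88/100
  54978/25 * 88/100 = 1209516/625
Final value = 1209516/625

1209516/625


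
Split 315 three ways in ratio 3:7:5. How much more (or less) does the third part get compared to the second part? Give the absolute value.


Total parts = 3 + 7 + 5 = 15
Value per part = 315 / 15 = 21
Shares: 3*21=63, 7*21=147, 5*21=105
Third share = 105, second share = 147
Difference = |105 - 147| = 42

42


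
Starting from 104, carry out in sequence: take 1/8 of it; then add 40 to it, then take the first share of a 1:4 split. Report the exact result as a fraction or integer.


Start with 104.
Step 1: Take 1/8: 104 * 1/8 = 13
Step 2: Add 40: 13+40=53; split 1:4 first = 53*1/5 = 53/5
Final result = 53/5

53/5


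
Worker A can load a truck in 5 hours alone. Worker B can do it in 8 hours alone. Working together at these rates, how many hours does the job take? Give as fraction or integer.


Rate of A = 1/5 job per hour
Rate of B = 1/8 job per hour
Combined rate = 1/5 + 1/8
Find common denominator: (8 + 5)/(5*8) = 13/40
Combined rate = 13/40 job per hour
Time together = 1 / (13/40) = 40/13 hours

40/13


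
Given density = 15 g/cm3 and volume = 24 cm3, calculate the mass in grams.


Using mass = density * volume
Density = 15 g/cm3
Volume = 24 cm3
Mass = 15 * 24
= 360 g

360


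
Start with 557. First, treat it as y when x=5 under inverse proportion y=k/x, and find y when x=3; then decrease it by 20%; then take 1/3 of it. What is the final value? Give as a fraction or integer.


Start with 557.
Step 1: Inverse prop: k = (557)*5; new y = k/3 = 557*5/3 = 2785/3
Step 2: Decrease by 20%: 2785/3 * 80/100 = 2228/3
Step 3: Take 1/3: 2228/3 * 1/3 = 2228/9
Final result = 2228/9

2228/9


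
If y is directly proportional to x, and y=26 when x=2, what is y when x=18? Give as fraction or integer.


Direct proportion: y = kx
Find k: k = 26/2 = 13
Compute y at x=18: y = 13 * 18
y = 234

234


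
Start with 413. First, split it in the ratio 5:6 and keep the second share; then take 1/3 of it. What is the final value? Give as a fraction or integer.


Start with 413.
Step 1: Split 5:6, second share = 413 * 6/11 = 2478/11
Step 2: Take 1/3: 2478/11 * 1/3 = 826/11
Final result = 826/11

826/11


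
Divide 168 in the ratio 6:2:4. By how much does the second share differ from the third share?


Total parts = 6 + 2 + 4 = 12
Value per part = 168 / 12 = 14
Shares: 6*14=84, 2*14=28, 4*14=56
Second share = 28, third share = 56
Difference = |28 - 56| = 28

28


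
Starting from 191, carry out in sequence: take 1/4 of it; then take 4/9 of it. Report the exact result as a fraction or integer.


Start with 191.
Step 1: Take 1/4: 191 * 1/4 = 191/4
Step 2: Take 4/9: 191/4 * 4/9 = 191/9
Final result = 191/9

191/9


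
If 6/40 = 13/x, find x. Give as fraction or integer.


Setting up: 6/40 = 13/x
Cross multiply: 6 * x = 40 * 13
6x = 520
x = 520/6
x = 260/3

260/3


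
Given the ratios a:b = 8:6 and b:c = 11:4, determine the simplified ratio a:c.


Given a:b = 8:6 and b:c = 11:4
Make b consistent. Multiply first ratio by 11: a:b = 88:66
Multiply second ratio by 6: b:c = 66:24
Now b = 66 in both, so a:b:c = 88:66:24
Therefore a:c = 88:24
Simplify by GCD: a:c = 11:3

11:3


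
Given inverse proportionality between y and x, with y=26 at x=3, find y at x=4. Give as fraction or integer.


Inverse proportion: y = k/x
Find k: k = 3 * 26 = 78
Compute y at x=4: y = 78/4
y = 39/2

39/2


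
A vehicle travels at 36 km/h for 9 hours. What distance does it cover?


Using distance = speed * time
Speed = 36 km/h
Time = 9 hours
Distance = 36 * 9
= 324 km

324


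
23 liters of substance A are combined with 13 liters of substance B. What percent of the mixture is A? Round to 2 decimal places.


Volume of A = 23 L
Volume of B = 13 L
Total volume = 23 + 13 = 36 L
Percentage of A = (23/36) * 100
= 63.89%

63.89


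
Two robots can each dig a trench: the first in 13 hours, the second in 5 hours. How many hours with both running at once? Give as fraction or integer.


Rate of A = 1/13 job per hour
Rate of B = 1/5 job per hour
Combined rate = 1/13 + 1/5
Find common denominator: (5 + 13)/(13*5) = 18/65
Combined rate = 18/65 job per hour
Time together = 1 / (18/65) = 65/18 hours

65/18


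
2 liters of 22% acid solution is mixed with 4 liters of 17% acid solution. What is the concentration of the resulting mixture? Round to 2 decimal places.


Solute in mixture 1 = 22% of 2 L = 2*22/100 = 11/25 L
Solute in mixture 2 = 17% of 4 L = 4*17/100 = 17/25 L
Total solute = 11/25 + 17/25 = 28/25 L
Total volume = 2 + 4 = 6 L
Final concentration = 28/25/6 * 100 = 18.67%

18.67


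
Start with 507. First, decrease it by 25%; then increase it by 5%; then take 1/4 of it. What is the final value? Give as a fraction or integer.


Start with 507.
Step 1: Decrease by 25%: 507 * 75/100 = 1521/4
Step 2: Increase by 5%: 1521/4 * 105/100 = 31941/80
Step 3: Take 1/4: 31941/80 * 1/4 = 31941/320
Final result = 31941/320

31941/320


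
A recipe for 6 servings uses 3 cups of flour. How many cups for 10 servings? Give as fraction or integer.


Original: 3 cups for 6 servings
Target servings = 10
Scaling factor = 10/6
New amount = 3 * 10/6
= 30/6
= 5 cups

5


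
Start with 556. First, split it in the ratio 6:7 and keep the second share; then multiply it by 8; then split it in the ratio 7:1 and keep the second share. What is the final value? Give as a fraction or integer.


Start with 556.
Step 1: Split 6:7, second share = 556 * 7/13 = 3892/13
Step 2: Multiply by 8: 3892/13 * 8 = 31136/13
Step 3: Split 7:1, second share = 31136/13 * 1/8 = 3892/13
Final result = 3892/13

3892/13


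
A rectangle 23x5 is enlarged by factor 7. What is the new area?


Original dimensions: 23 x 5
Enlargement factor = 7
New width = 23 * 7 = 161
New height = 5 * 7 = 35
New area = 161 * 35 = 5635

5635


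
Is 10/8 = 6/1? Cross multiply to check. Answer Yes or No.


Cross multiply to check 10/8 = 6/1
Left cross product: 10 * 1 = 10
Right cross product: 8 * 6 = 48
10 != 48
Not equal, so proportions differ => No

No


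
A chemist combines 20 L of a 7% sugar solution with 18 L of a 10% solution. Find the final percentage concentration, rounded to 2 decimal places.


Solute in mixture 1 = 7% of 20 L = 20*7/100 = 7/5 L
Solute in mixture 2 = 10% of 18 L = 18*10/100 = 9/5 L
Total solute = 7/5 + 9/5 = 16/5 L
Total volume = 20 + 18 = 38 L
Final concentration = 16/5/38 * 100 = 8.42%

8.42


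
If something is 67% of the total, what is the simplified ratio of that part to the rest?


Part = 67%, Remainder = 33%
Ratio = 67:33
GCD(67, 33) = 1
Simplify: 67:33 = 67:33

67:33


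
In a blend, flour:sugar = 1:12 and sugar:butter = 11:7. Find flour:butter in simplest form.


Given a:b = 1:12 and b:c = 11:7
Make b consistent. Multiply first ratio by 11: a:b = 11:132
Multiply second ratio by 12: b:c = 132:84
Now b = 132 in both, so a:b:c = 11:132:84
Therefore a:c = 11:84
Simplify by GCD: a:c = 11:84

11:84


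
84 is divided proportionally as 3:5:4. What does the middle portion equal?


Ratio = 3:5:4
Total parts = 3 + 5 + 4 = 12
Value per part = 84 / 12 = 7
First share = 3 * 7 = 21
Middle share = 5 * 7 = 35
Third share = 4 * 7 = 28

35


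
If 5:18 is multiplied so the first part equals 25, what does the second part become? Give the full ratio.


Original ratio: 5:18
First term target: 25
Scale factor = 25 / 5 = 5
Multiply second term: 18 * 5 = 90
Equivalent ratio = 25:90

25:90


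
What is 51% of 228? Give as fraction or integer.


Compute 51% of 228
Convert percentage: 51% = 51/100
Multiply: 228 * 51/100
= 11628/100
= 2907/25

2907/25


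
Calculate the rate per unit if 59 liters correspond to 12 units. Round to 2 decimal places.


Total liters = 59
Number of units = 12
Unit rate = 59 / 12
= 4.92 liters per unit

4.92


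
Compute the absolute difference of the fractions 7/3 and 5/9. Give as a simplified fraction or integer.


Simplify: 7/3 = 7/3 and 5/9 = 5/9
Find common denominator: LCD = 9
Convert: 21/9 and 5/9
Difference = |21 - 5|/9 = 16/9
Simplified = 16/9

16/9


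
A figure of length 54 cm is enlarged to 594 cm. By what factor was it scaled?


Original length = 54 cm
Scaled length = 594 cm
Scale factor = 594 / 54
= 11

11


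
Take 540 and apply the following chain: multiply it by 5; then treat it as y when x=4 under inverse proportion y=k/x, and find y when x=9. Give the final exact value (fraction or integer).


Start with 540.
Step 1: Multiply by 5: 540 * 5 = 2700
Step 2: Inverse prop: k = (2700)*4; new y = k/9 = 2700*4/9 = 1200
Final result = 1200

1200


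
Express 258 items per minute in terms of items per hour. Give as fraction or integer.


Converting from per minute to per hour
Rate = 258 items per minute
Multiply by 60: 258 * 60
= 15480 items per hour

15480


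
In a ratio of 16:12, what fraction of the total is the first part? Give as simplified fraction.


Total parts = 16 + 12 = 28
First part fraction = 16/28
Simplify: 16/28 = 4/7

4/7


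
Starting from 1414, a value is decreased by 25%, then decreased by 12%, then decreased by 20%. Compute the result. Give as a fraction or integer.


Start: 1414
Step 1: decrease by 25% => multiply by 75/100
  1414 * 75/100 = 2121/2
Step 2: decrease by 12% => multiply by 88/100
  2121/2 * 88/100 = 23331/25
Step 3: decrease by 20% => multiply by 80/100
  23331/25 * 80/100 = 93324/125
Final value = 93324/125

93324/125


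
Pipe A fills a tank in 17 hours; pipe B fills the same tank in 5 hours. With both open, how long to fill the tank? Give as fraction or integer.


Rate of A = 1/17 job per hour
Rate of B = 1/5 job per hour
Combined rate = 1/17 + 1/5
Find common denominator: (5 + 17)/(17*5) = 22/85
Combined rate = 22/85 job per hour
Time together = 1 / (22/85) = 85/22 hours

85/22


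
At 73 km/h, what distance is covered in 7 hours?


Using distance = speed * time
Speed = 73 km/h
Time = 7 hours
Distance = 73 * 7
= 511 km

511


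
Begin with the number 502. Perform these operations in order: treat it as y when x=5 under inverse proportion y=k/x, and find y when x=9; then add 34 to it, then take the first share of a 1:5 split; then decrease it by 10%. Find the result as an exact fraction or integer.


Start with 502.
Step 1: Inverse prop: k = (502)*5; new y = k/9 = 502*5/9 = 2510/9
Step 2: Add 34: 2510/9+34=2816/9; split 1:5 first = 2816/9*1/6 = 1408/27
Step 3: Decrease by 10%: 1408/27 * 90/100 = 704/15
Final result = 704/15

704/15


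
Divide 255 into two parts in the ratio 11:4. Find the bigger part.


Total parts = 11 + 4 = 15
Value per part = 255 / 15 = 17
First share = 11 * 17 = 187
Second share = 4 * 17 = 68
Larger share = 187

187


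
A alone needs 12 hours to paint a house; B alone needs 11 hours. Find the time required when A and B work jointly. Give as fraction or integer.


Rate of A = 1/12 job per hour
Rate of B = 1/11 job per hour
Combined rate = 1/12 + 1/11
Find common denominator: (11 + 12)/(12*11) = 23/132
Combined rate = 23/132 job per hour
Time together = 1 / (23/132) = 132/23 hours

132/23


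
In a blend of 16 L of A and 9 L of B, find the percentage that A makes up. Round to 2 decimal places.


Volume of A = 16 L
Volume of B = 9 L
Total volume = 16 + 9 = 25 L
Percentage of A = (16/25) * 100
= 64.00%

64.00


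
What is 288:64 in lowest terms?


Find GCD(288, 64)
GCD = 32
Divide both by 32: 288/32 = 9, 64/32 = 2
Simplified ratio = 9:2

9:2


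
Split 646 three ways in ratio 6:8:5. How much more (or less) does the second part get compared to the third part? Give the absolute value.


Total parts = 6 + 8 + 5 = 19
Value per part = 646 / 19 = 34
Shares: 6*34=204, 8*34=272, 5*34=170
Second share = 272, third share = 170
Difference = |272 - 170| = 102

102


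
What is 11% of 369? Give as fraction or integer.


Compute 11% of 369
Convert percentage: 11% = 11/100
Multiply: 369 * 11/100
= 4059/100
= 4059/100

4059/100


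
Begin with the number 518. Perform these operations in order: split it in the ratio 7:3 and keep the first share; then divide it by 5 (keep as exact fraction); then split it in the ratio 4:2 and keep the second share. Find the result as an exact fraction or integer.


Start with 518.
Step 1: Split 7:3, first share = 518 * 7/10 = 1813/5
Step 2: Divide by 5: 1813/5 / 5 = 1813/25
Step 3: Split 4:2, second share = 1813/25 * 2/6 = 1813/75
Final result = 1813/75

1813/75


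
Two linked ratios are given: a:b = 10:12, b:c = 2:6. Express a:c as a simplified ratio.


Given a:b = 10:12 and b:c = 2:6
Make b consistent. Multiply first ratio by 2: a:b = 20:24
Multiply second ratio by 12: b:c = 24:72
Now b = 24 in both, so a:b:c = 20:24:72
Therefore a:c = 20:72
Simplify by GCD: a:c = 5:18

5:18


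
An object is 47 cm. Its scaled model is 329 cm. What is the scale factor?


Original length = 47 cm
Scaled length = 329 cm
Scale factor = 329 / 47
= 7

7


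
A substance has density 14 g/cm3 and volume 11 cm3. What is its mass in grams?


Using mass = density * volume
Density = 14 g/cm3
Volume = 11 cm3
Mass = 14 * 11
= 154 g

154


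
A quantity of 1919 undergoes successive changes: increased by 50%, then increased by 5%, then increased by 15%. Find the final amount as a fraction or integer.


Start: 1919
Step 1: increase by 50% => multiply by 150/100
  1919 * 150/100 = 5757/2
Step 2: increase by 5% => multiply by 105/100
  5757/2 * 105/100 = 120897/40
Step 3: increase by 15% => multiply by 115/100
  120897/40 * 115/100 = 2780631/800
Final value = 2780631/800

2780631/800


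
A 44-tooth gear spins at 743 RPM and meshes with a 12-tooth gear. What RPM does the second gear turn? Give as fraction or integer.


Gear ratio: teeth_A * RPM_A = teeth_B * RPM_B
44 * 743 = 12 * RPM_B
32692 = 12 * RPM_B
RPM_B = 32692 / 12
RPM_B = 8173/3

8173/3


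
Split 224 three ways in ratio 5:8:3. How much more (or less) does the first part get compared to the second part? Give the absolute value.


Total parts = 5 + 8 + 3 = 16
Value per part = 224 / 16 = 14
Shares: 5*14=70, 8*14=112, 3*14=42
First share = 70, second share = 112
Difference = |70 - 112| = 42

42


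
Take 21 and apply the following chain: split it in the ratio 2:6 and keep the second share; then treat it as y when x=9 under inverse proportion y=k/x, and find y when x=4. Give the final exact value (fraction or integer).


Start with 21.
Step 1: Split 2:6, second share = 21 * 6/8 = 63/4
Step 2: Inverse prop: k = (63/4)*9; new y = k/4 = 63/4*9/4 = 567/16
Final result = 567/16

567/16


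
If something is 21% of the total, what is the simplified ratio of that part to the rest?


Part = 21%, Remainder = 79%
Ratio = 21:79
GCD(21, 79) = 1
Simplify: 21:79 = 21:79

21:79


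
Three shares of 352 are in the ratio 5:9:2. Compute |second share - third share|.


Total parts = 5 + 9 + 2 = 16
Value per part = 352 / 16 = 22
Shares: 5*22=110, 9*22=198, 2*22=44
Second share = 198, third share = 44
Difference = |198 - 44| = 154

154


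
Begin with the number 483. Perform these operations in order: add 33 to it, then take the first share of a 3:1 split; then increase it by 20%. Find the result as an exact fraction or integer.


Start with 483.
Step 1: Add 33: 483+33=516; split 3:1 first = 516*3/4 = 387
Step 2: Increase by 20%: 387 * 120/100 = 2322/5
Final result = 2322/5

2322/5


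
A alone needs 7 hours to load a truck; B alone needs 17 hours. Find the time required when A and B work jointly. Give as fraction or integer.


Rate of A = 1/7 job per hour
Rate of B = 1/17 job per hour
Combined rate = 1/7 + 1/17
Find common denominator: (17 + 7)/(7*17) = 24/119
Combined rate = 24/119 job per hour
Time together = 1 / (24/119) = 119/24 hours

119/24


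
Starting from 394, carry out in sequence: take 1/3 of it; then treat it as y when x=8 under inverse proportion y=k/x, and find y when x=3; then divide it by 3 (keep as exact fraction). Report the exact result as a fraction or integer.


Start with 394.
Step 1: Take 1/3: 394 * 1/3 = 394/3
Step 2: Inverse prop: k = (394/3)*8; new y = k/3 = 394/3*8/3 = 3152/9
Step 3: Divide by 3: 3152/9 / 3 = 3152/27
Final result = 3152/27

3152/27


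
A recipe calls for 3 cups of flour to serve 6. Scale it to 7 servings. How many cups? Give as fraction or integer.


Original: 3 cups for 6 servings
Target servings = 7
Scaling factor = 7/6
New amount = 3 * 7/6
= 21/6
= 7/2 cups

7/2


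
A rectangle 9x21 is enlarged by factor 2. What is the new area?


Original dimensions: 9 x 21
Enlargement factor = 2
New width = 9 * 2 = 18
New height = 21 * 2 = 42
New area = 18 * 42 = 756

756


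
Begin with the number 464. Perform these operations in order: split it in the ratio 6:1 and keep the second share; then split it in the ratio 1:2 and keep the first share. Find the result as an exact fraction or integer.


Start with 464.
Step 1: Split 6:1, second share = 464 * 1/7 = 464/7
Step 2: Split 1:2, first share = 464/7 * 1/3 = 464/21
Final result = 464/21

464/21


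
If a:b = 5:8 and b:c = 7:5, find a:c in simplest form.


Given a:b = 5:8 and b:c = 7:5
Make b consistent. Multiply first ratio by 7: a:b = 35:56
Multiply second ratio by 8: b:c = 56:40
Now b = 56 in both, so a:b:c = 35:56:40
Therefore a:c = 35:40
Simplify by GCD: a:c = 7:8

7:8


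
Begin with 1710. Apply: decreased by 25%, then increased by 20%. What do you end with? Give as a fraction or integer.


Start: 1710
Step 1: decrease by 25% => multiply by 75/100
  1710 * 75/100 = 2565/2
Step 2: increase by 20% => multiply by 120/100
  2565/2 * 120/100 = 1539
Final value = 1539

1539


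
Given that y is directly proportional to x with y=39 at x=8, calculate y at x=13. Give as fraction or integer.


Direct proportion: y = kx
Find k: k = 39/8 = 39/8
Compute y at x=13: y = 39/8 * 13
y = 507/8

507/8


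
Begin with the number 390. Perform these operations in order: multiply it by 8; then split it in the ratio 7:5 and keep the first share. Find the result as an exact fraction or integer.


Start with 390.
Step 1: Multiply by 8: 390 * 8 = 3120
Step 2: Split 7:5, first share = 3120 * 7/12 = 1820
Final result = 1820

1820


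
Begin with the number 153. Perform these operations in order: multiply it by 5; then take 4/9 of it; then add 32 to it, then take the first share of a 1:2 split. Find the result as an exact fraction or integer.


Start with 153.
Step 1: Multiply by 5: 153 * 5 = 765
Step 2: Take 4/9: 765 * 4/9 = 340
Step 3: Add 32: 340+32=372; split 1:2 first = 372*1/3 = 124
Final result = 124

124


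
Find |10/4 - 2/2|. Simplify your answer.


Simplify: 10/4 = 5/2 and 2/2 = 1
Find common denominator: LCD = 2
Convert: 5/2 and 2/2
Difference = |5 - 2|/2 = 3/2
Simplified = 3/2

3/2


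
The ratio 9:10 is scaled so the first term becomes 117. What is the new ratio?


Original ratio: 9:10
First term target: 117
Scale factor = 117 / 9 = 13
Multiply second term: 10 * 13 = 130
Equivalent ratio = 117:130

117:130


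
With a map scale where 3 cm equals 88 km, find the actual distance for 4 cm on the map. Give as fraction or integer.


Map scale: 3 cm = 88 km
Measured distance on map = 4 cm
Set up proportion: 4 * 88 / 3
= 352 / 3
= 352/3 km

352/3


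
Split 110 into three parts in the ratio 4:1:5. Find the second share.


Ratio = 4:1:5
Total parts = 4 + 1 + 5 = 10
Value per part = 110 / 10 = 11
First share = 4 * 11 = 44
Middle share = 1 * 11 = 11
Third share = 5 * 11 = 55

11


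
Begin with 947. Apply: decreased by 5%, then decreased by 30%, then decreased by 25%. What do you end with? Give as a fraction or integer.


Start: 947
Step 1: decrease by 5% => multiply by 95/100
  947 * 95/100 = 17993/20
Step 2: decrease by 30% => multiply by 70/100
  17993/20 * 70/100 = 125951/200
Step 3: decrease by 25% => multiply by 75/100
  125951/200 * 75/100 = 377853/800
Final value = 377853/800

377853/800


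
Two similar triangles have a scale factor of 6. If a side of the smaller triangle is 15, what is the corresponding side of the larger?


Similar triangles have proportional sides
Scale factor = 6
Smaller side = 15
Corresponding larger side = 15 * 6
= 90

90


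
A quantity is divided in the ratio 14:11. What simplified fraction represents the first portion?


Total parts = 14 + 11 = 25
First part fraction = 14/25
Simplify: 14/25 = 14/25

14/25


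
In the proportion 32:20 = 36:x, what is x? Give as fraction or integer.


Setting up: 32/20 = 36/x
Cross multiply: 32 * x = 20 * 36
32x = 720
x = 720/32
x = 45/2

45/2


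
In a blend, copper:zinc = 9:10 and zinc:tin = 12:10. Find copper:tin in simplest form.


Given a:b = 9:10 and b:c = 12:10
Make b consistent. Multiply first ratio by 12: a:b = 108:120
Multiply second ratio by 10: b:c = 120:100
Now b = 120 in both, so a:b:c = 108:120:100
Therefore a:c = 108:100
Simplify by GCD: a:c = 27:25

27:25


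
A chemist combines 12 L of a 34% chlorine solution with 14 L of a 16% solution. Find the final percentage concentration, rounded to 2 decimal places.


Solute in mixture 1 = 34% of 12 L = 12*34/100 = 102/25 L
Solute in mixture 2 = 16% of 14 L = 14*16/100 = 56/25 L
Total solute = 102/25 + 56/25 = 158/25 L
Total volume = 12 + 14 = 26 L
Final concentration = 158/25/26 * 100 = 24.31%

24.31


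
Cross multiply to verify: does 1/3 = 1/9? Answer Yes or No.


Cross multiply to check 1/3 = 1/9
Left cross product: 1 * 9 = 9
Right cross product: 3 * 1 = 3
9 != 3
Not equal, so proportions differ => No

No


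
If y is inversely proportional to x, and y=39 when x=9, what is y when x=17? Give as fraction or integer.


Inverse proportion: y = k/x
Find k: k = 9 * 39 = 351
Compute y at x=17: y = 351/17
y = 351/17

351/17


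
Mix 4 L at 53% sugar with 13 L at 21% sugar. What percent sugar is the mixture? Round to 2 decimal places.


Solute in mixture 1 = 53% of 4 L = 4*53/100 = 53/25 L
Solute in mixture 2 = 21% of 13 L = 13*21/100 = 273/100 L
Total solute = 53/25 + 273/100 = 97/20 L
Total volume = 4 + 13 = 17 L
Final concentration = 97/20/17 * 100 = 28.53%

28.53


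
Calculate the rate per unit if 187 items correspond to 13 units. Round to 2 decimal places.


Total items = 187
Number of units = 13
Unit rate = 187 / 13
= 14.38 items per unit

14.38


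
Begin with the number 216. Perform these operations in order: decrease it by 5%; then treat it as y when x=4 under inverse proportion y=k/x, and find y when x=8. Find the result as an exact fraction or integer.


Start with 216.
Step 1: Decrease by 5%: 216 * 95/100 = 1026/5
Step 2: Inverse prop: k = (1026/5)*4; new y = k/8 = 1026/5*4/8 = 513/5
Final result = 513/5

513/5


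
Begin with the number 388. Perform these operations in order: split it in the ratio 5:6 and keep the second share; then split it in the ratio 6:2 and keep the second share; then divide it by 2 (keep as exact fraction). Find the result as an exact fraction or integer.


Start with 388.
Step 1: Split 5:6, second share = 388 * 6/11 = 2328/11
Step 2: Split 6:2, second share = 2328/11 * 2/8 = 582/11
Step 3: Divide by 2: 582/11 / 2 = 291/11
Final result = 291/11

291/11


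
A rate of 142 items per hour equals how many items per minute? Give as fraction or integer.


Converting from per hour to per minute
Rate = 142 items per hour
Divide by 60: 142/60
= 71/30 items per minute

71/30


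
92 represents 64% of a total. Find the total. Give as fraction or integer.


Given: 92 is 64% of the whole
Set up: 92 = 64/100 * whole
whole = 92 * 100 / 64
whole = 9200 / 64
whole = 575/4

575/4


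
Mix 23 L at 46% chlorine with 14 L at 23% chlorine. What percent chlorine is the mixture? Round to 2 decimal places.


Solute in mixture 1 = 46% of 23 L = 23*46/100 = 529/50 L
Solute in mixture 2 = 23% of 14 L = 14*23/100 = 161/50 L
Total solute = 529/50 + 161/50 = 69/5 L
Total volume = 23 + 14 = 37 L
Final concentration = 69/5/37 * 100 = 37.30%

37.30


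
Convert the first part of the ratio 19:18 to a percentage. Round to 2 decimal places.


Total parts = 19 + 18 = 37
First part fraction = 19/37
Percentage = (19/37) * 100
= 0.513514 * 100
= 51.35%

51.35


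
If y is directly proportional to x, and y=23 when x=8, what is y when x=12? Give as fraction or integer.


Direct proportion: y = kx
Find k: k = 23/8 = 23/8
Compute y at x=12: y = 23/8 * 12
y = 69/2

69/2


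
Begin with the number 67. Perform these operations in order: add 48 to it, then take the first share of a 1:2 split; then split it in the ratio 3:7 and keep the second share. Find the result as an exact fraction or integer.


Start with 67.
Step 1: Add 48: 67+48=115; split 1:2 first = 115*1/3 = 115/3
Step 2: Split 3:7, second share = 115/3 * 7/10 = 161/6
Final result = 161/6

161/6


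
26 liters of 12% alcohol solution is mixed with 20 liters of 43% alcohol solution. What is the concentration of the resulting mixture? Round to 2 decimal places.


Solute in mixture 1 = 12% of 26 L = 26*12/100 = 78/25 L
Solute in mixture 2 = 43% of 20 L = 20*43/100 = 43/5 L
Total solute = 78/25 + 43/5 = 293/25 L
Total volume = 26 + 20 = 46 L
Final concentration = 293/25/46 * 100 = 25.48%

25.48


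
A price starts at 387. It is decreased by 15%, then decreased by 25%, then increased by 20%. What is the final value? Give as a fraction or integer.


Start: 387
Step 1: decrease by 15% => multiply by 85/100
  387 * 85/100 = 6579/20
Step 2: decrease by 25% => multiply by 75/100
  6579/20 * 75/100 = 19737/80
Step 3: increase by 20% => multiply by 120/100
  19737/80 * 120/100 = 59211/200
Final value = 59211/200

59211/200


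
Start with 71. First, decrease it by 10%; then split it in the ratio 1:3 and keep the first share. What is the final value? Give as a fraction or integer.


Start with 71.
Step 1: Decrease by 10%: 71 * 90/100 = 639/10
Step 2: Split 1:3, first share = 639/10 * 1/4 = 639/40
Final result = 639/40

639/40


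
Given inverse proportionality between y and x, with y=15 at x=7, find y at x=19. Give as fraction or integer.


Inverse proportion: y = k/x
Find k: k = 7 * 15 = 105
Compute y at x=19: y = 105/19
y = 105/19

105/19


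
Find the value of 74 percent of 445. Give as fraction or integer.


Compute 74% of 445
Convert percentage: 74% = 74/100
Multiply: 445 * 74/100
= 32930/100
= 3293/10

3293/10


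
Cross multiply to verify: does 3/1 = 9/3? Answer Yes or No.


Cross multiply to check 3/1 = 9/3
Left cross product: 3 * 3 = 9
Right cross product: 1 * 9 = 9
9 = 9
Equal, so proportions match => Yes

Yes


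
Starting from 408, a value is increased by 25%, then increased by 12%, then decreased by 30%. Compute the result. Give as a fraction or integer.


Start: 408
Step 1: increase by 25% => multiply by 125/100
  408 * 125/100 = 510
Step 2: increase by 12% => multiply by 112/100
  510 * 112/100 = 2856/5
Step 3: decrease by 30% => multiply by 70/100
  2856/5 * 70/100 = 9996/25
Final value = 9996/25

9996/25


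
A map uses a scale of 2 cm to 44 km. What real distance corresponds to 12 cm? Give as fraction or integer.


Map scale: 2 cm = 44 km
Measured distance on map = 12 cm
Set up proportion: 12 * 44 / 2
= 528 / 2
= 264 km

264


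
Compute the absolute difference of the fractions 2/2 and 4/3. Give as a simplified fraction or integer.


Simplify: 2/2 = 1 and 4/3 = 4/3
Find common denominator: LCD = 3
Convert: 3/3 and 4/3
Difference = |3 - 4|/3 = 1/3
Simplified = 1/3

1/3


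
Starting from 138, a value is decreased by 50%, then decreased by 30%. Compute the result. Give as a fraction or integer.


Start: 138
Step 1: decrease by 50% => multiply by 50/100
  138 * 50/100 = 69
Step 2: decrease by 30% => multiply by 70/100
  69 * 70/100 = 483/10
Final value = 483/10

483/10


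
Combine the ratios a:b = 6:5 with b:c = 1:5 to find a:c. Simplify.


Given a:b = 6:5 and b:c = 1:5
Make b consistent. Multiply first ratio by 1: a:b = 6:5
Multiply second ratio by 5: b:c = 5:25
Now b = 5 in both, so a:b:c = 6:5:25
Therefore a:c = 6:25
Simplify by GCD: a:c = 6:25

6:25


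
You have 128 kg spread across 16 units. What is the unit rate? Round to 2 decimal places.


Total kg = 128
Number of units = 16
Unit rate = 128 / 16
= 8 kg per unit

8


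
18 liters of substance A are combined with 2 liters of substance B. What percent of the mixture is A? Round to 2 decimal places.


Volume of A = 18 L
Volume of B = 2 L
Total volume = 18 + 2 = 20 L
Percentage of A = (18/20) * 100
= 90.00%

90.00


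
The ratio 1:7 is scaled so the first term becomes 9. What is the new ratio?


Original ratio: 1:7
First term target: 9
Scale factor = 9 / 1 = 9
Multiply second term: 7 * 9 = 63
Equivalent ratio = 9:63

9:63


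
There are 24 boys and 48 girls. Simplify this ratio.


Find GCD(24, 48)
GCD = 24
Divide both by 24: 24/24 = 1, 48/24 = 2
Simplified ratio = 1:2

1:2


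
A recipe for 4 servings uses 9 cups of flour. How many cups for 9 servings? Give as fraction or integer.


Original: 9 cups for 4 servings
Target servings = 9
Scaling factor = 9/4
New amount = 9 * 9/4
= 81/4
= 81/4 cups

81/4


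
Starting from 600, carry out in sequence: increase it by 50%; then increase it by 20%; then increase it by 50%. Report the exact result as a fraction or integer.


Start with 600.
Step 1: Increase by 50%: 600 * 150/100 = 900
Step 2: Increase by 20%: 900 * 120/100 = 1080
Step 3: Increase by 50%: 1080 * 150/100 = 1620
Final result = 1620

1620


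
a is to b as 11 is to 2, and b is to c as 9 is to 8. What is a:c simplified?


Given a:b = 11:2 and b:c = 9:8
Make b consistent. Multiply first ratio by 9: a:b = 99:18
Multiply second ratio by 2: b:c = 18:16
Now b = 18 in both, so a:b:c = 99:18:16
Therefore a:c = 99:16
Simplify by GCD: a:c = 99:16

99:16


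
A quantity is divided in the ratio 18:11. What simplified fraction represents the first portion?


Total parts = 18 + 11 = 29
First part fraction = 18/29
Simplify: 18/29 = 18/29

18/29


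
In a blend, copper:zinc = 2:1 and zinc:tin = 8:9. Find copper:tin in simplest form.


Given a:b = 2:1 and b:c = 8:9
Make b consistent. Multiply first ratio by 8: a:b = 16:8
Multiply second ratio by 1: b:c = 8:9
Now b = 8 in both, so a:b:c = 16:8:9
Therefore a:c = 16:9
Simplify by GCD: a:c = 16:9

16:9


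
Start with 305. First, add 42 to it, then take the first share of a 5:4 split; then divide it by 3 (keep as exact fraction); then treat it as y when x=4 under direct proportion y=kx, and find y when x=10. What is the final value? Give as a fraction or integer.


Start with 305.
Step 1: Add 42: 305+42=347; split 5:4 first = 347*5/9 = 1735/9
Step 2: Divide by 3: 1735/9 / 3 = 1735/27
Step 3: Direct prop: k = (1735/27)/4; new y = k*10 = 1735/27*10/4 = 8675/54
Final result = 8675/54

8675/54


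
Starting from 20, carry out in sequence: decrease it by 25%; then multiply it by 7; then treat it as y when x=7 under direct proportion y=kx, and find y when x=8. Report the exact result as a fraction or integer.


Start with 20.
Step 1: Decrease by 25%: 20 * 75/100 = 15
Step 2: Multiply by 7: 15 * 7 = 105
Step 3: Direct prop: k = (105)/7; new y = k*8 = 105*8/7 = 120
Final result = 120

120


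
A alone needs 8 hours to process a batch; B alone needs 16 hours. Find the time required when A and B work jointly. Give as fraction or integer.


Rate of A = 1/8 job per hour
Rate of B = 1/16 job per hour
Combined rate = 1/8 + 1/16
Find common denominator: (16 + 8)/(8*16) = 24/128
Combined rate = 3/16 job per hour
Time together = 1 / (3/16) = 16/3 hours

16/3


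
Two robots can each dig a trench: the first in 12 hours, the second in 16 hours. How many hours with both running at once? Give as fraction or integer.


Rate of A = 1/12 job per hour
Rate of B = 1/16 job per hour
Combined rate = 1/12 + 1/16
Find common denominator: (16 + 12)/(12*16) = 28/192
Combined rate = 7/48 job per hour
Time together = 1 / (7/48) = 48/7 hours

48/7


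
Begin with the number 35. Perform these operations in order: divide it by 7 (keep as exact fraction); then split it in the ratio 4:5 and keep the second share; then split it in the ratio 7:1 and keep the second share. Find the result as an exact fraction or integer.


Start with 35.
Step 1: Divide by 7: 35 / 7 = 5
Step 2: Split 4:5, second share = 5 * 5/9 = 25/9
Step 3: Split 7:1, second share = 25/9 * 1/8 = 25/72
Final result = 25/72

25/72


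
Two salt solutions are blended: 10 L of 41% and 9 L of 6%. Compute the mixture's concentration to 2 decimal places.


Solute in mixture 1 = 41% of 10 L = 10*41/100 = 41/10 L
Solute in mixture 2 = 6% of 9 L = 9*6/100 = 27/50 L
Total solute = 41/10 + 27/50 = 116/25 L
Total volume = 10 + 9 = 19 L
Final concentration = 116/25/19 * 100 = 24.42%

24.42


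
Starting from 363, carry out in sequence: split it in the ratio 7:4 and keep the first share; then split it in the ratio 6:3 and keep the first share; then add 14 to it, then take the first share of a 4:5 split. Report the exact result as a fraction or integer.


Start with 363.
Step 1: Split 7:4, first share = 363 * 7/11 = 231
Step 2: Split 6:3, first share = 231 * 6/9 = 154
Step 3: Add 14: 154+14=168; split 4:5 first = 168*4/9 = 224/3
Final result = 224/3

224/3


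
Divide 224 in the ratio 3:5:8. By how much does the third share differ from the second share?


Total parts = 3 + 5 + 8 = 16
Value per part = 224 / 16 = 14
Shares: 3*14=42, 5*14=70, 8*14=112
Third share = 112, second share = 70
Difference = |112 - 70| = 42

42


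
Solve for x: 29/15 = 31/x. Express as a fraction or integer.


Setting up: 29/15 = 31/x
Cross multiply: 29 * x = 15 * 31
29x = 465
x = 465/29
x = 465/29

465/29


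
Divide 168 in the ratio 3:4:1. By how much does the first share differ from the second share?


Total parts = 3 + 4 + 1 = 8
Value per part = 168 / 8 = 21
Shares: 3*21=63, 4*21=84, 1*21=21
First share = 63, second share = 84
Difference = |63 - 84| = 21

21


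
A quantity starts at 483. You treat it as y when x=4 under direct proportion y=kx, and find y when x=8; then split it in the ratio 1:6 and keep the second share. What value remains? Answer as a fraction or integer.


Start with 483.
Step 1: Direct prop: k = (483)/4; new y = k*8 = 483*8/4 = 966
Step 2: Split 1:6, second share = 966 * 6/7 = 828
Final result = 828

828


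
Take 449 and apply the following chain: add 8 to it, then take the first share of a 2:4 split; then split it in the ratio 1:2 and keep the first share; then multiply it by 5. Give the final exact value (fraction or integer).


Start with 449.
Step 1: Add 8: 449+8=457; split 2:4 first = 457*2/6 = 457/3
Step 2: Split 1:2, first share = 457/3 * 1/3 = 457/9
Step 3: Multiply by 5: 457/9 * 5 = 2285/9
Final result = 2285/9

2285/9


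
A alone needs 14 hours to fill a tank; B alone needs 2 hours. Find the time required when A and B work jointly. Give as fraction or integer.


Rate of A = 1/14 job per hour
Rate of B = 1/2 job per hour
Combined rate = 1/14 + 1/2
Find common denominator: (2 + 14)/(14*2) = 16/28
Combined rate = 4/7 job per hour
Time together = 1 / (4/7) = 7/4 hours

7/4


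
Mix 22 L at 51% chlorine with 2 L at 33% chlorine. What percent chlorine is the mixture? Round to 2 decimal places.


Solute in mixture 1 = 51% of 22 L = 22*51/100 = 561/50 L
Solute in mixture 2 = 33% of 2 L = 2*33/100 = 33/50 L
Total solute = 561/50 + 33/50 = 297/25 L
Total volume = 22 + 2 = 24 L
Final concentration = 297/25/24 * 100 = 49.50%

49.50


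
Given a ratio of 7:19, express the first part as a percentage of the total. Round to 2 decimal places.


Total parts = 7 + 19 = 26
First part fraction = 7/26
Percentage = (7/26) * 100
= 0.269231 * 100
= 26.92%

26.92


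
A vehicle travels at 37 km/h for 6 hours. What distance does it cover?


Using distance = speed * time
Speed = 37 km/h
Time = 6 hours
Distance = 37 * 6
= 222 km

222


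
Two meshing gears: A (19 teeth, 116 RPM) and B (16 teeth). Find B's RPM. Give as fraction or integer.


Gear ratio: teeth_A * RPM_A = teeth_B * RPM_B
19 * 116 = 16 * RPM_B
2204 = 16 * RPM_B
RPM_B = 2204 / 16
RPM_B = 551/4

551/4


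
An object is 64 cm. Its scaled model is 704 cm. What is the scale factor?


Original length = 64 cm
Scaled length = 704 cm
Scale factor = 704 / 64
= 11

11


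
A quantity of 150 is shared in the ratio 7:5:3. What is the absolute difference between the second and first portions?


Total parts = 7 + 5 + 3 = 15
Value per part = 150 / 15 = 10
Shares: 7*10=70, 5*10=50, 3*10=30
Second share = 50, first share = 70
Difference = |50 - 70| = 20

20


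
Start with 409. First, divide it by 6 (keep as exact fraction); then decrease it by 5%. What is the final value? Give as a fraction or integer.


Start with 409.
Step 1: Divide by 6: 409 / 6 = 409/6
Step 2: Decrease by 5%: 409/6 * 95/100 = 7771/120
Final result = 7771/120

7771/120


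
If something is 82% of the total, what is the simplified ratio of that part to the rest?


Part = 82%, Remainder = 18%
Ratio = 82:18
GCD(82, 18) = 2
Simplify: 41:9 = 41:9

41:9


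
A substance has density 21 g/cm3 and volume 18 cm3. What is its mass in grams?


Using mass = density * volume
Density = 21 g/cm3
Volume = 18 cm3
Mass = 21 * 18
= 378 g

378


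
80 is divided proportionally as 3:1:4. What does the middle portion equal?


Ratio = 3:1:4
Total parts = 3 + 1 + 4 = 8
Value per part = 80 / 8 = 10
First share = 3 * 10 = 30
Middle share = 1 * 10 = 10
Third share = 4 * 10 = 40

10


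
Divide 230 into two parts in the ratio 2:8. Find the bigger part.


Total parts = 2 + 8 = 10
Value per part = 230 / 10 = 23
First share = 2 * 23 = 46
Second share = 8 * 23 = 184
Larger share = 184

184


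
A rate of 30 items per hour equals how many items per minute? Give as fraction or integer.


Converting from per hour to per minute
Rate = 30 items per hour
Divide by 60: 30/60
= 1/2 items per minute

1/2


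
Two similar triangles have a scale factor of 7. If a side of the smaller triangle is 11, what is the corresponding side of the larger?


Similar triangles have proportional sides
Scale factor = 7
Smaller side = 11
Corresponding larger side = 11 * 7
= 77

77


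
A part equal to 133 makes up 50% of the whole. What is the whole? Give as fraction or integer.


Given: 133 is 50% of the whole
Set up: 133 = 50/100 * whole
whole = 133 * 100 / 50
whole = 13300 / 50
whole = 266

266


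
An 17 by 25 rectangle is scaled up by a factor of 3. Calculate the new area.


Original dimensions: 17 x 25
Enlargement factor = 3
New width = 17 * 3 = 51
New height = 25 * 3 = 75
New area = 51 * 75 = 3825

3825


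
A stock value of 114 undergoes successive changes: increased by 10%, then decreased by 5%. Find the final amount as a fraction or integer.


Start: 114
Step 1: increase by 10% => multiply by 110/100
  114 * 110/100 = 627/5
Step 2: decrease by 5% => multiply by 95/100
  627/5 * 95/100 = 11913/100
Final value = 11913/100

11913/100
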